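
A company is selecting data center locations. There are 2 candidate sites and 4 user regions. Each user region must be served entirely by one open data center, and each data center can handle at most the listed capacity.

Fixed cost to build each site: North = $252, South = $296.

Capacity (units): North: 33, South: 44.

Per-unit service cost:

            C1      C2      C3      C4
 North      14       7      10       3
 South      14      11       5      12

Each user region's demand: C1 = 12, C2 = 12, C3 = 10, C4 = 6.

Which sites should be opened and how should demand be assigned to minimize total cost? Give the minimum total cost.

Open {South}: C1→South 14·12=168, C2→South 11·12=132, C3→South 5·10=50, C4→South 12·6=72.
Loads: South carries 40/44. Service 422; fixed 296; total 718.
Next best feasible plan costs 868.

Minimum total cost: 718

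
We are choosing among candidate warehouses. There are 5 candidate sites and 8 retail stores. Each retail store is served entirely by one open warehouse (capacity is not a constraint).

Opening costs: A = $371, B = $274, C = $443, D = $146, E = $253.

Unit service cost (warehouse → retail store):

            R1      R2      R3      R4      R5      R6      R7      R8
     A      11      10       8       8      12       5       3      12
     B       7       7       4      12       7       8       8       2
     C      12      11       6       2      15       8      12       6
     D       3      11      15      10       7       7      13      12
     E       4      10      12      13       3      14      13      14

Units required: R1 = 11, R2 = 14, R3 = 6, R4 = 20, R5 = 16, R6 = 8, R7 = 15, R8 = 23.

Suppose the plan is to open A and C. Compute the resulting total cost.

Total cost: 1566

Each retail store is assigned to its cheapest site among the open ones.
{A, C}: R1→A 11·11=121, R2→A 10·14=140, R3→C 6·6=36, R4→C 2·20=40, R5→A 12·16=192, R6→A 5·8=40, R7→A 3·15=45, R8→C 6·23=138. Service 752; fixed 814; total 1566.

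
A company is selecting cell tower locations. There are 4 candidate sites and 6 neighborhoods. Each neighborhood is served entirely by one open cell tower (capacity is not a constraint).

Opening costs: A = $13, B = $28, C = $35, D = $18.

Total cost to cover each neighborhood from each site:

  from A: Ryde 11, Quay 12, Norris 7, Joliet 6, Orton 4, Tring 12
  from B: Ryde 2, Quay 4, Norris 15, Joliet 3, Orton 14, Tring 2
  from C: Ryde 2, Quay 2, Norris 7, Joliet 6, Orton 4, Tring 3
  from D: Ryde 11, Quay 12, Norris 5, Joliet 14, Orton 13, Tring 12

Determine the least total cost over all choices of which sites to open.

Minimum total cost: 59

For any fixed open set, each neighborhood goes to its cheapest open site; total = fixed + service.
{C}: Ryde→C 2, Quay→C 2, Norris→C 7, Joliet→C 6, Orton→C 4, Tring→C 3. Service 24; fixed 35; total 59.
{A, B}: Ryde→B 2, Quay→B 4, Norris→A 7, Joliet→B 3, Orton→A 4, Tring→B 2. Service 22; fixed 41; total 63.
{A}: Ryde→A 11, Quay→A 12, Norris→A 7, Joliet→A 6, Orton→A 4, Tring→A 12. Service 52; fixed 13; total 65.
{A, B, C, D}: service 18 + fixed 94 = 112
No other subset beats 59.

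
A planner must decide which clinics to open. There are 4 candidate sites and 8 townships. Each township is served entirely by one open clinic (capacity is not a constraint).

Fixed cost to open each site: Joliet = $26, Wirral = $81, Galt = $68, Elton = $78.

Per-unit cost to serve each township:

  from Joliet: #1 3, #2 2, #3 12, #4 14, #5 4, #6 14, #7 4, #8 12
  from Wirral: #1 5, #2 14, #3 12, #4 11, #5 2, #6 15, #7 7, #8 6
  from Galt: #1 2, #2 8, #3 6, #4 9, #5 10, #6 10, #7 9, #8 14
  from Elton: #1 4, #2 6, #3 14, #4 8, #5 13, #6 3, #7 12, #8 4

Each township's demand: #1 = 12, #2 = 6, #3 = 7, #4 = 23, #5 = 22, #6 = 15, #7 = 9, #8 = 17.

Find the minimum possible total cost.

Minimum total cost: 657

For any fixed open set, each township goes to its cheapest open site; total = fixed + service.
{Joliet, Elton}: #1→Joliet 3·12=36, #2→Joliet 2·6=12, #3→Joliet 12·7=84, #4→Elton 8·23=184, #5→Joliet 4·22=88, #6→Elton 3·15=45, #7→Joliet 4·9=36, #8→Elton 4·17=68. Service 553; fixed 104; total 657.
{Joliet, Galt, Elton}: #1→Galt 2·12=24, #2→Joliet 2·6=12, #3→Galt 6·7=42, #4→Elton 8·23=184, #5→Joliet 4·22=88, #6→Elton 3·15=45, #7→Joliet 4·9=36, #8→Elton 4·17=68. Service 499; fixed 172; total 671.
{Joliet, Wirral, Elton}: service 509 + fixed 185 = 694
{Joliet, Wirral, Galt, Elton}: service 455 + fixed 253 = 708
No other subset beats 657.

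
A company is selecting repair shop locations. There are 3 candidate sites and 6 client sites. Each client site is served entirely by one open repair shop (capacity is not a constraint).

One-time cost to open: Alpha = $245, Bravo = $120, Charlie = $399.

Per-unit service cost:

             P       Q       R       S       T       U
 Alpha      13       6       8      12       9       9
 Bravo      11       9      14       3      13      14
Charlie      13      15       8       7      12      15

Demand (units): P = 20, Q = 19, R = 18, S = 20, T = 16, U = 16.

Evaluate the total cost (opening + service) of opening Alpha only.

Total cost: 1291

Each client site is assigned to its cheapest site among the open ones.
{Alpha}: P→Alpha 13·20=260, Q→Alpha 6·19=114, R→Alpha 8·18=144, S→Alpha 12·20=240, T→Alpha 9·16=144, U→Alpha 9·16=144. Service 1046; fixed 245; total 1291.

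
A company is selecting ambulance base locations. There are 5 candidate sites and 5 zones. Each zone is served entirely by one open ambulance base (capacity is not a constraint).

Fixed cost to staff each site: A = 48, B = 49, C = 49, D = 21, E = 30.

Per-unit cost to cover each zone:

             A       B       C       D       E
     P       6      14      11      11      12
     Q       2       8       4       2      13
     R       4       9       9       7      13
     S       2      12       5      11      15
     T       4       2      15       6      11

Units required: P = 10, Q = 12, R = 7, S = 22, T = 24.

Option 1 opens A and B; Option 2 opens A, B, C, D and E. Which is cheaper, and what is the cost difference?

Option 1: {A, B}: P→A 6·10=60, Q→A 2·12=24, R→A 4·7=28, S→A 2·22=44, T→B 2·24=48. Service 204; fixed 97; total 301.
Option 2: {A, B, C, D, E}: P→A 6·10=60, Q→A 2·12=24, R→A 4·7=28, S→A 2·22=44, T→B 2·24=48. Service 204; fixed 197; total 401.
Difference: |301 − 401| = 100.

Option 1 is cheaper by 100.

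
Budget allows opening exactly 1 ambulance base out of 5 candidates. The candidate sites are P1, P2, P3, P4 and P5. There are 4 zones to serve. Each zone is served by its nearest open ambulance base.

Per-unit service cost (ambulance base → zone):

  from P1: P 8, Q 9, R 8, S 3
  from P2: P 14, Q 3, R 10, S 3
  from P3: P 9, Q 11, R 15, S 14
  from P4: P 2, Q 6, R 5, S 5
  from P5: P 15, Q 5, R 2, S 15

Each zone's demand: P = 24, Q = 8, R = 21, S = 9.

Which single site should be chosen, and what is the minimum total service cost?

Choose P4 only; total service cost 246.

With exactly 1 open, each zone uses its cheapest among the chosen.
{P4}: P→P4 2·24=48, Q→P4 6·8=48, R→P4 5·21=105, S→P4 5·9=45. Service cost 246.
{P1}: service cost 459
{P5}: service cost 577
Among all 5 size-1 choices, {P4} is lowest.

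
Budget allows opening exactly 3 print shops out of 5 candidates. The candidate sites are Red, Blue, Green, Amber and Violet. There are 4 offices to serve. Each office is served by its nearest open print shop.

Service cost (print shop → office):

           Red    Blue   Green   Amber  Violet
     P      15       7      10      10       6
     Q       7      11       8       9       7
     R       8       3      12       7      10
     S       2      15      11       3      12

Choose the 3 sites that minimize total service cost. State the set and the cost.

With exactly 3 open, each office uses its cheapest among the chosen.
{Red, Blue, Violet}: P→Violet 6, Q→Red 7, R→Blue 3, S→Red 2. Service cost 18.
{Red, Blue, Green}: service cost 19
{Red, Blue, Amber}: service cost 19
Among all 10 size-3 choices, {Red, Blue, Violet} is lowest.

Choose Red, Blue and Violet; total service cost 18.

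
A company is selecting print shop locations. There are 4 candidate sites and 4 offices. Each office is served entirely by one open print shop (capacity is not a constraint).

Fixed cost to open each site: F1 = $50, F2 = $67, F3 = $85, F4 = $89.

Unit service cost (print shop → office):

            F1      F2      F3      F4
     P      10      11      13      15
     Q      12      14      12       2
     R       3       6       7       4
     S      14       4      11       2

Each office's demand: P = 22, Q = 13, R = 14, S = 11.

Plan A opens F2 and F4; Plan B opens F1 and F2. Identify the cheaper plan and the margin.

Plan A: {F2, F4}: P→F2 11·22=242, Q→F4 2·13=26, R→F4 4·14=56, S→F4 2·11=22. Service 346; fixed 156; total 502.
Plan B: {F1, F2}: P→F1 10·22=220, Q→F1 12·13=156, R→F1 3·14=42, S→F2 4·11=44. Service 462; fixed 117; total 579.
Difference: |502 − 579| = 77.

Plan A is cheaper by 77.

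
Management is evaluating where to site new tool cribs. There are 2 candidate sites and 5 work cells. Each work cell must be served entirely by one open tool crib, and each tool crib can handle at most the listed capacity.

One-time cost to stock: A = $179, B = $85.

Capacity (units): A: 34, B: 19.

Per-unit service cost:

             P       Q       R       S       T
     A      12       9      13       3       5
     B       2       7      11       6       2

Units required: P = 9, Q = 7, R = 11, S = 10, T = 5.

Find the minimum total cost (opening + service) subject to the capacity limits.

Minimum total cost: 528

Open {A, B}: P→B 2·9=18, Q→A 9·7=63, R→A 13·11=143, S→A 3·10=30, T→B 2·5=10.
Loads: A carries 28/34, B carries 14/19. Service 264; fixed 264; total 528.
Next best feasible plan costs 529.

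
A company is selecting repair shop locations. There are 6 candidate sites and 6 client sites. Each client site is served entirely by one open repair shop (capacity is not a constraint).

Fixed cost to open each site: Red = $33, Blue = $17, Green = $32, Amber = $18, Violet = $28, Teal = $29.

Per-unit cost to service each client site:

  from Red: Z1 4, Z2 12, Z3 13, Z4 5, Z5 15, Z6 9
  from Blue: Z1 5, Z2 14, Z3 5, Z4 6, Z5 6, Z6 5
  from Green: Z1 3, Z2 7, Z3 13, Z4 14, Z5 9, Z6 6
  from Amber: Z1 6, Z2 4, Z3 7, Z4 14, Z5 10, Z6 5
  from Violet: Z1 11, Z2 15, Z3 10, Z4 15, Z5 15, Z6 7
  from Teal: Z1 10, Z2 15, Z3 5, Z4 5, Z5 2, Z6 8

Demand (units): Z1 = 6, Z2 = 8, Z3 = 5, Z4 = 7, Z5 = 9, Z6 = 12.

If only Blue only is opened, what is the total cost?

Total cost: 340

Each client site is assigned to its cheapest site among the open ones.
{Blue}: Z1→Blue 5·6=30, Z2→Blue 14·8=112, Z3→Blue 5·5=25, Z4→Blue 6·7=42, Z5→Blue 6·9=54, Z6→Blue 5·12=60. Service 323; fixed 17; total 340.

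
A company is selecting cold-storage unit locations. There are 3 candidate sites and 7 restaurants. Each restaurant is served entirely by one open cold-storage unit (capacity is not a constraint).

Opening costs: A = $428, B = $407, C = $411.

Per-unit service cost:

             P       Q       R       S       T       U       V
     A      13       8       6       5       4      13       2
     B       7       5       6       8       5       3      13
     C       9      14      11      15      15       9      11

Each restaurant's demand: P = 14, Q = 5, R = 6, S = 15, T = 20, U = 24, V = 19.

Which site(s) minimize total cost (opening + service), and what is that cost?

For any fixed open set, each restaurant goes to its cheapest open site; total = fixed + service.
{B}: P→B 7·14=98, Q→B 5·5=25, R→B 6·6=36, S→B 8·15=120, T→B 5·20=100, U→B 3·24=72, V→B 13·19=247. Service 698; fixed 407; total 1105.
{A}: service 763 + fixed 428 = 1191
{A, B}: service 424 + fixed 835 = 1259
{A, B, C}: P→B 7·14=98, Q→B 5·5=25, R→A 6·6=36, S→A 5·15=75, T→A 4·20=80, U→B 3·24=72, V→A 2·19=38. Service 424; fixed 1246; total 1670.
No other subset beats 1105.

Open B only; minimum total cost 1105.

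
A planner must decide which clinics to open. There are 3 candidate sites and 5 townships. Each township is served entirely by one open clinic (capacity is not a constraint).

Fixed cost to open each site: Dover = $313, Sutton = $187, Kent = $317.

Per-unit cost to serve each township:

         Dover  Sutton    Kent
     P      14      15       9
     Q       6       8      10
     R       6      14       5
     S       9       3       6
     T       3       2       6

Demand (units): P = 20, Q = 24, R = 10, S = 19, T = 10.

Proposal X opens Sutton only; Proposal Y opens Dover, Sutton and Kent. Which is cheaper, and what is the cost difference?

Proposal X: {Sutton}: P→Sutton 15·20=300, Q→Sutton 8·24=192, R→Sutton 14·10=140, S→Sutton 3·19=57, T→Sutton 2·10=20. Service 709; fixed 187; total 896.
Proposal Y: {Dover, Sutton, Kent}: P→Kent 9·20=180, Q→Dover 6·24=144, R→Kent 5·10=50, S→Sutton 3·19=57, T→Sutton 2·10=20. Service 451; fixed 817; total 1268.
Difference: |896 − 1268| = 372.

Proposal X is cheaper by 372.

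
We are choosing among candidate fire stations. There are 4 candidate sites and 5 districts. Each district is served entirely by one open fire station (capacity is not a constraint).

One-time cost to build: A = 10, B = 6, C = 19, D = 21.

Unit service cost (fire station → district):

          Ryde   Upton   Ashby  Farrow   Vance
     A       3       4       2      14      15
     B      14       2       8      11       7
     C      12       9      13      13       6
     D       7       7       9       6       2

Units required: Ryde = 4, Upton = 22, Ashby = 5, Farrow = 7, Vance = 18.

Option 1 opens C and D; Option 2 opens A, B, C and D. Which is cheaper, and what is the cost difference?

Option 1: {C, D}: Ryde→D 7·4=28, Upton→D 7·22=154, Ashby→D 9·5=45, Farrow→D 6·7=42, Vance→D 2·18=36. Service 305; fixed 40; total 345.
Option 2: {A, B, C, D}: Ryde→A 3·4=12, Upton→B 2·22=44, Ashby→A 2·5=10, Farrow→D 6·7=42, Vance→D 2·18=36. Service 144; fixed 56; total 200.
Difference: |345 − 200| = 145.

Option 2 is cheaper by 145.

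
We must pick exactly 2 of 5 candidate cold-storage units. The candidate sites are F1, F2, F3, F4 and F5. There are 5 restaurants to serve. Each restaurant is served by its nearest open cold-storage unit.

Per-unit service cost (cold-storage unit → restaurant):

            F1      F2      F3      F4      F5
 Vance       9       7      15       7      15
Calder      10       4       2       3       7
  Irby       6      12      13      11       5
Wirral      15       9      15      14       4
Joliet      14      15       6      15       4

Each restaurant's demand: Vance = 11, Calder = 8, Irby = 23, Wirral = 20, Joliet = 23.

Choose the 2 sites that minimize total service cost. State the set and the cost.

With exactly 2 open, each restaurant uses its cheapest among the chosen.
{F4, F5}: Vance→F4 7·11=77, Calder→F4 3·8=24, Irby→F5 5·23=115, Wirral→F5 4·20=80, Joliet→F5 4·23=92. Service cost 388.
{F2, F5}: service cost 396
{F1, F5}: service cost 442
Among all 10 size-2 choices, {F4, F5} is lowest.

Choose F4 and F5; total service cost 388.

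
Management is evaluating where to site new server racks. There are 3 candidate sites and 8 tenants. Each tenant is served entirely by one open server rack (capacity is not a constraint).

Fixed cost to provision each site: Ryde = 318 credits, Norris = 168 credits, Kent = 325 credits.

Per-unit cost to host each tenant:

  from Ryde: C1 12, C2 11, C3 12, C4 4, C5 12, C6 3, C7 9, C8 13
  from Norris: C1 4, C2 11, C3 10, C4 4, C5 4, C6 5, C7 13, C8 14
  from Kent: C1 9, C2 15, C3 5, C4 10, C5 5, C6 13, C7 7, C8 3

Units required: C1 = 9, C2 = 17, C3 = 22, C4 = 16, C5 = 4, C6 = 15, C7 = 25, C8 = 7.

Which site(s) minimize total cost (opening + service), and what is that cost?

Open Norris and Kent; minimum total cost 1177.

For any fixed open set, each tenant goes to its cheapest open site; total = fixed + service.
{Norris, Kent}: C1→Norris 4·9=36, C2→Norris 11·17=187, C3→Kent 5·22=110, C4→Norris 4·16=64, C5→Norris 4·4=16, C6→Norris 5·15=75, C7→Kent 7·25=175, C8→Kent 3·7=21. Service 684; fixed 493; total 1177.
{Norris}: service 1021 + fixed 168 = 1189
{Kent}: C1→Kent 9·9=81, C2→Kent 15·17=255, C3→Kent 5·22=110, C4→Kent 10·16=160, C5→Kent 5·4=20, C6→Kent 13·15=195, C7→Kent 7·25=175, C8→Kent 3·7=21. Service 1017; fixed 325; total 1342.
{Ryde, Norris, Kent}: service 654 + fixed 811 = 1465
(All 7 nonempty subsets were checked; Norris and Kent is lowest.)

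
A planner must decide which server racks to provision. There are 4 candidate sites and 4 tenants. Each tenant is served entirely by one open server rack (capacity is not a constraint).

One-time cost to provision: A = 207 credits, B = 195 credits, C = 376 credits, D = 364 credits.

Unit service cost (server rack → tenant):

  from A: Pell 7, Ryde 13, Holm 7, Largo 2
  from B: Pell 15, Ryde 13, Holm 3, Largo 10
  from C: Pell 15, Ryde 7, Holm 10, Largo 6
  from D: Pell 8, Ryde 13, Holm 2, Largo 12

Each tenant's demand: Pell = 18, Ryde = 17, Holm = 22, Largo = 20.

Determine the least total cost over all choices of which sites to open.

Minimum total cost: 748

For any fixed open set, each tenant goes to its cheapest open site; total = fixed + service.
{A}: Pell→A 7·18=126, Ryde→A 13·17=221, Holm→A 7·22=154, Largo→A 2·20=40. Service 541; fixed 207; total 748.
{A, B}: service 453 + fixed 402 = 855
{B}: service 757 + fixed 195 = 952
{A, B, C, D}: service 329 + fixed 1142 = 1471
No other subset beats 748.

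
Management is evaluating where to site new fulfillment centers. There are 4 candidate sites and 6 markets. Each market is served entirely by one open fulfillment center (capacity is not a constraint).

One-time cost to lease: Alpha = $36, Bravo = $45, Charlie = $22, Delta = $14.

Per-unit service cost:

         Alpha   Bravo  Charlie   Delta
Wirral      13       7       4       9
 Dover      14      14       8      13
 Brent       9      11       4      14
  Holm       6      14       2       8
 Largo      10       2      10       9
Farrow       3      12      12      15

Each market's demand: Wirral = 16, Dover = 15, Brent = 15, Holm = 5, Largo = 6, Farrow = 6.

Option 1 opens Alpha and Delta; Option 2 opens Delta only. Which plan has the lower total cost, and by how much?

Option 1 is cheaper by 121.

Option 1: {Alpha, Delta}: Wirral→Delta 9·16=144, Dover→Delta 13·15=195, Brent→Alpha 9·15=135, Holm→Alpha 6·5=30, Largo→Delta 9·6=54, Farrow→Alpha 3·6=18. Service 576; fixed 50; total 626.
Option 2: {Delta}: Wirral→Delta 9·16=144, Dover→Delta 13·15=195, Brent→Delta 14·15=210, Holm→Delta 8·5=40, Largo→Delta 9·6=54, Farrow→Delta 15·6=90. Service 733; fixed 14; total 747.
Difference: |626 − 747| = 121.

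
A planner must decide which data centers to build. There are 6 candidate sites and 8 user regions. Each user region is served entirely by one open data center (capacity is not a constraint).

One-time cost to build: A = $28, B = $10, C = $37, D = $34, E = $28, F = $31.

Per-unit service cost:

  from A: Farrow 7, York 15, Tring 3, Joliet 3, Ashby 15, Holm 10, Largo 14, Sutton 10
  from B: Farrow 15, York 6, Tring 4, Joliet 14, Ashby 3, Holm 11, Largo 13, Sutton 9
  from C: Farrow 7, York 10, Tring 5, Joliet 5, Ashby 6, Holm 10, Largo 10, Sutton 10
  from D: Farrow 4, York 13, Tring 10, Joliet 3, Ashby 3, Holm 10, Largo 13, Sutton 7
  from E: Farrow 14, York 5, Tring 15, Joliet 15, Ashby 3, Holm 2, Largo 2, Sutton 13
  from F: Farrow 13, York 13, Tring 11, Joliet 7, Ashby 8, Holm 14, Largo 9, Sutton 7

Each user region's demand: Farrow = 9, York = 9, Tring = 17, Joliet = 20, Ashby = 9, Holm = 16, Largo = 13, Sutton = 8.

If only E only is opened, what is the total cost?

Total cost: 943

Each user region is assigned to its cheapest site among the open ones.
{E}: Farrow→E 14·9=126, York→E 5·9=45, Tring→E 15·17=255, Joliet→E 15·20=300, Ashby→E 3·9=27, Holm→E 2·16=32, Largo→E 2·13=26, Sutton→E 13·8=104. Service 915; fixed 28; total 943.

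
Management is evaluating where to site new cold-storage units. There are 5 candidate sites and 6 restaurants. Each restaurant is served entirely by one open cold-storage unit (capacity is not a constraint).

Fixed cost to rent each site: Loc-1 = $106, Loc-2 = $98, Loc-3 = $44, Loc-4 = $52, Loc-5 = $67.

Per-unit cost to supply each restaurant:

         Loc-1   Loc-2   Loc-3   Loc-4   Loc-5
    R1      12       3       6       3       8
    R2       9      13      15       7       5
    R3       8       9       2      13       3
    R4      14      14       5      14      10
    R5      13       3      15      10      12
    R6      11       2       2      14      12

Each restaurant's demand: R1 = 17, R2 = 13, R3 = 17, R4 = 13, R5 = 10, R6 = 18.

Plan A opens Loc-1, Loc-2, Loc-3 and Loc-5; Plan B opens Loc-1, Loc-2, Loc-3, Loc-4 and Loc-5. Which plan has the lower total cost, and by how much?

Plan A: {Loc-1, Loc-2, Loc-3, Loc-5}: R1→Loc-2 3·17=51, R2→Loc-5 5·13=65, R3→Loc-3 2·17=34, R4→Loc-3 5·13=65, R5→Loc-2 3·10=30, R6→Loc-2 2·18=36. Service 281; fixed 315; total 596.
Plan B: {Loc-1, Loc-2, Loc-3, Loc-4, Loc-5}: R1→Loc-2 3·17=51, R2→Loc-5 5·13=65, R3→Loc-3 2·17=34, R4→Loc-3 5·13=65, R5→Loc-2 3·10=30, R6→Loc-2 2·18=36. Service 281; fixed 367; total 648.
Difference: |596 − 648| = 52.

Plan A is cheaper by 52.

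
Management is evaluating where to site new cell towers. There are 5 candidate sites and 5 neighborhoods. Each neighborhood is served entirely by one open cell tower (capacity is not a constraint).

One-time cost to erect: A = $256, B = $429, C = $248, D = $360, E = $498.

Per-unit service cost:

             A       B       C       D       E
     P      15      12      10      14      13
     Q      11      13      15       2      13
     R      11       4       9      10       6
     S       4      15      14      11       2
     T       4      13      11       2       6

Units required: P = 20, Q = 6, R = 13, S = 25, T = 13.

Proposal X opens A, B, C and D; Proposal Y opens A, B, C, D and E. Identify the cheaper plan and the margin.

Proposal X is cheaper by 448.

Proposal X: {A, B, C, D}: P→C 10·20=200, Q→D 2·6=12, R→B 4·13=52, S→A 4·25=100, T→D 2·13=26. Service 390; fixed 1293; total 1683.
Proposal Y: {A, B, C, D, E}: P→C 10·20=200, Q→D 2·6=12, R→B 4·13=52, S→E 2·25=50, T→D 2·13=26. Service 340; fixed 1791; total 2131.
Difference: |1683 − 2131| = 448.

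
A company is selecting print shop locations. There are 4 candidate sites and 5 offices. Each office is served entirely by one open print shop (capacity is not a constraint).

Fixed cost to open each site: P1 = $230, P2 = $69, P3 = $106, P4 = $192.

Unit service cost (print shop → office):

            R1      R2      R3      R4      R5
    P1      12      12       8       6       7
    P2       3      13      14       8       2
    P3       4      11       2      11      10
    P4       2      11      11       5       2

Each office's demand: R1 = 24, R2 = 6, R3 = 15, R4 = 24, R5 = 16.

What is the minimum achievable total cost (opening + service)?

Minimum total cost: 567

For any fixed open set, each office goes to its cheapest open site; total = fixed + service.
{P2, P3}: R1→P2 3·24=72, R2→P3 11·6=66, R3→P3 2·15=30, R4→P2 8·24=192, R5→P2 2·16=32. Service 392; fixed 175; total 567.
{P3, P4}: service 296 + fixed 298 = 594
{P4}: service 431 + fixed 192 = 623
{P1, P2, P3, P4}: service 296 + fixed 597 = 893
No other subset beats 567.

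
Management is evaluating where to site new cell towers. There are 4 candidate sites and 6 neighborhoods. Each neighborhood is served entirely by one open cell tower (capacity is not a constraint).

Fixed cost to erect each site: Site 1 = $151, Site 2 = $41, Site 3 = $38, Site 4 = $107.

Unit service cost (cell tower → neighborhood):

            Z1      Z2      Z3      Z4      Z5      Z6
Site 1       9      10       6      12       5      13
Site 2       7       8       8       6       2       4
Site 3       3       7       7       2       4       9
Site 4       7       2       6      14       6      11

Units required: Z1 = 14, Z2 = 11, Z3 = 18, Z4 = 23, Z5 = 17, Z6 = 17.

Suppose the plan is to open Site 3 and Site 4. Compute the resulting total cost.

Each neighborhood is assigned to its cheapest site among the open ones.
{Site 3, Site 4}: Z1→Site 3 3·14=42, Z2→Site 4 2·11=22, Z3→Site 4 6·18=108, Z4→Site 3 2·23=46, Z5→Site 3 4·17=68, Z6→Site 3 9·17=153. Service 439; fixed 145; total 584.

Total cost: 584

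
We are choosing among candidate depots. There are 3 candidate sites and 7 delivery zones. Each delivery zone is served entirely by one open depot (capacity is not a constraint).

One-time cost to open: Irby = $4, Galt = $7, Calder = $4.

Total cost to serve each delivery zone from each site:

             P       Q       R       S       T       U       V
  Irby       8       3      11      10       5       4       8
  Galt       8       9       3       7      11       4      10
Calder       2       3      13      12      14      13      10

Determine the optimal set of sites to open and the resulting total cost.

For any fixed open set, each delivery zone goes to its cheapest open site; total = fixed + service.
{Irby, Galt, Calder}: P→Calder 2, Q→Irby 3, R→Galt 3, S→Galt 7, T→Irby 5, U→Irby 4, V→Irby 8. Service 32; fixed 15; total 47.
{Irby, Galt}: service 38 + fixed 11 = 49
{Irby, Calder}: service 43 + fixed 8 = 51
{Irby}: P→Irby 8, Q→Irby 3, R→Irby 11, S→Irby 10, T→Irby 5, U→Irby 4, V→Irby 8. Service 49; fixed 4; total 53.
No other subset beats 47.

Open Irby, Galt and Calder; minimum total cost 47.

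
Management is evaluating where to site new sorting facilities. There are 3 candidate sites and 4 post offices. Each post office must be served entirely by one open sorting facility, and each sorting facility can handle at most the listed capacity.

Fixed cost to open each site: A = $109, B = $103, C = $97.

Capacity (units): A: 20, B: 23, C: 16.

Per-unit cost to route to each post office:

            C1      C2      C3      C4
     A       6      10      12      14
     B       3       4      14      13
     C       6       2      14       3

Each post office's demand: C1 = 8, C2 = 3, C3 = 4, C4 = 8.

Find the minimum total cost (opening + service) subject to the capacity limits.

Minimum total cost: 299

Open {B}: C1→B 3·8=24, C2→B 4·3=12, C3→B 14·4=56, C4→B 13·8=104.
Loads: B carries 23/23. Service 196; fixed 103; total 299.
Next best feasible plan costs 310.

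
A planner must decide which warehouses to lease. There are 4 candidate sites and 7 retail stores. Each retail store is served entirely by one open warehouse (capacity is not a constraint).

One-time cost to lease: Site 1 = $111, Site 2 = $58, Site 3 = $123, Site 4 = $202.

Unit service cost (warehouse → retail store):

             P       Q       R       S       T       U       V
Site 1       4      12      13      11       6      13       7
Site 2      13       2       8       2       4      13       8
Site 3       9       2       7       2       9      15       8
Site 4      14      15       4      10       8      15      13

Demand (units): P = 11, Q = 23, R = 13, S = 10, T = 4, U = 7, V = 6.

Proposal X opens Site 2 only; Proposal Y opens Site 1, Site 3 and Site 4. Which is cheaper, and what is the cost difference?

Proposal X is cheaper by 229.

Proposal X: {Site 2}: P→Site 2 13·11=143, Q→Site 2 2·23=46, R→Site 2 8·13=104, S→Site 2 2·10=20, T→Site 2 4·4=16, U→Site 2 13·7=91, V→Site 2 8·6=48. Service 468; fixed 58; total 526.
Proposal Y: {Site 1, Site 3, Site 4}: P→Site 1 4·11=44, Q→Site 3 2·23=46, R→Site 4 4·13=52, S→Site 3 2·10=20, T→Site 1 6·4=24, U→Site 1 13·7=91, V→Site 1 7·6=42. Service 319; fixed 436; total 755.
Difference: |526 − 755| = 229.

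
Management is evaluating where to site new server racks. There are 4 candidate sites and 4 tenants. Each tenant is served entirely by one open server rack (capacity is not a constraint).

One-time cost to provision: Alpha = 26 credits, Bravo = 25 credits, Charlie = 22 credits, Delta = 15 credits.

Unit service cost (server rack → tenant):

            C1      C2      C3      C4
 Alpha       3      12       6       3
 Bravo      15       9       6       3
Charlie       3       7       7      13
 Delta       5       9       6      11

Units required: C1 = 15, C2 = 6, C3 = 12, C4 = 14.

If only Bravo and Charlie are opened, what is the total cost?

Total cost: 248

Each tenant is assigned to its cheapest site among the open ones.
{Bravo, Charlie}: C1→Charlie 3·15=45, C2→Charlie 7·6=42, C3→Bravo 6·12=72, C4→Bravo 3·14=42. Service 201; fixed 47; total 248.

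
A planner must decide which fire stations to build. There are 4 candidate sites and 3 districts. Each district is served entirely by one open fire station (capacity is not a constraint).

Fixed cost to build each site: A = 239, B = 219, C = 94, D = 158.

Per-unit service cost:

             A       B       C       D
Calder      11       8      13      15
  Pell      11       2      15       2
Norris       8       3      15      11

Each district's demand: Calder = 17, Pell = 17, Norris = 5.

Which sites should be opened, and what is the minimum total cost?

Open B only; minimum total cost 404.

For any fixed open set, each district goes to its cheapest open site; total = fixed + service.
{B}: Calder→B 8·17=136, Pell→B 2·17=34, Norris→B 3·5=15. Service 185; fixed 219; total 404.
{B, C}: Calder→B 8·17=136, Pell→B 2·17=34, Norris→B 3·5=15. Service 185; fixed 313; total 498.
{D}: Calder→D 15·17=255, Pell→D 2·17=34, Norris→D 11·5=55. Service 344; fixed 158; total 502.
{A, B, C, D}: Calder→B 8·17=136, Pell→B 2·17=34, Norris→B 3·5=15. Service 185; fixed 710; total 895.
No other subset beats 404.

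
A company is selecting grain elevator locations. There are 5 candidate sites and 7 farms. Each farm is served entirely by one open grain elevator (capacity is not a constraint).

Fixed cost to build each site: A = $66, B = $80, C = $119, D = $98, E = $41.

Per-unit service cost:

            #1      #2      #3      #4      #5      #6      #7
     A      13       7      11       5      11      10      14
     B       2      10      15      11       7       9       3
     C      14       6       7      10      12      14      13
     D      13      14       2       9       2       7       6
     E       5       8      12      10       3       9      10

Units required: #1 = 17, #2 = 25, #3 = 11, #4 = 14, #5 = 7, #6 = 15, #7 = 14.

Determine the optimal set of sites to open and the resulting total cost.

For any fixed open set, each farm goes to its cheapest open site; total = fixed + service.
{A, B, D}: #1→B 2·17=34, #2→A 7·25=175, #3→D 2·11=22, #4→A 5·14=70, #5→D 2·7=14, #6→D 7·15=105, #7→B 3·14=42. Service 462; fixed 244; total 706.
{A, B, D, E}: service 462 + fixed 285 = 747
{A, D, E}: #1→E 5·17=85, #2→A 7·25=175, #3→D 2·11=22, #4→A 5·14=70, #5→D 2·7=14, #6→D 7·15=105, #7→D 6·14=84. Service 555; fixed 205; total 760.
{A, B, C, D, E}: service 437 + fixed 404 = 841
No other subset beats 706.

Open A, B and D; minimum total cost 706.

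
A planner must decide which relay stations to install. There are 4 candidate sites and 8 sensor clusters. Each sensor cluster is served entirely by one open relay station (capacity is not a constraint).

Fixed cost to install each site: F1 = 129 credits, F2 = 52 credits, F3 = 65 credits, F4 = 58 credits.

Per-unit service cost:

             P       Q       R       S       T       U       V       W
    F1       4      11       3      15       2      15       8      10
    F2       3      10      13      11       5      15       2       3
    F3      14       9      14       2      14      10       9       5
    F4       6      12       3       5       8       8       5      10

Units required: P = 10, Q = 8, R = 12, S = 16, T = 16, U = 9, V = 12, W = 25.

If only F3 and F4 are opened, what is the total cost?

Each sensor cluster is assigned to its cheapest site among the open ones.
{F3, F4}: P→F4 6·10=60, Q→F3 9·8=72, R→F4 3·12=36, S→F3 2·16=32, T→F4 8·16=128, U→F4 8·9=72, V→F4 5·12=60, W→F3 5·25=125. Service 585; fixed 123; total 708.

Total cost: 708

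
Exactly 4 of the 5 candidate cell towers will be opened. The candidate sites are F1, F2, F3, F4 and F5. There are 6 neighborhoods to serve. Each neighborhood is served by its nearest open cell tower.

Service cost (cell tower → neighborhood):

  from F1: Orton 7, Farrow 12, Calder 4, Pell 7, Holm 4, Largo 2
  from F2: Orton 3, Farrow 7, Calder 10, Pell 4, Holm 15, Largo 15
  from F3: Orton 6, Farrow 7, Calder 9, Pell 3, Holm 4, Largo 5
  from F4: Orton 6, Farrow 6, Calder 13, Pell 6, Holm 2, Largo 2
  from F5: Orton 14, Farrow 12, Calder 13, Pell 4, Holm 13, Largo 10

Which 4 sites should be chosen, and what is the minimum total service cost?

Choose F1, F2, F3 and F4; total service cost 20.

With exactly 4 open, each neighborhood uses its cheapest among the chosen.
{F1, F2, F3, F4}: Orton→F2 3, Farrow→F4 6, Calder→F1 4, Pell→F3 3, Holm→F4 2, Largo→F1 2. Service cost 20.
{F1, F2, F4, F5}: service cost 21
{F1, F2, F3, F5}: service cost 23
Among all 5 size-4 choices, {F1, F2, F3, F4} is lowest.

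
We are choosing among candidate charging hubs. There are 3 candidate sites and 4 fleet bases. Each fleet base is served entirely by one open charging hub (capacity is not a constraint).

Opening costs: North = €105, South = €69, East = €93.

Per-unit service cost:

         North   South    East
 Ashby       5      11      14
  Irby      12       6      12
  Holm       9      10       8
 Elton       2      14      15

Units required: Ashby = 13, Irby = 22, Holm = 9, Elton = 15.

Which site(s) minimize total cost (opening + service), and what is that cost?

Open North and South; minimum total cost 482.

For any fixed open set, each fleet base goes to its cheapest open site; total = fixed + service.
{North, South}: Ashby→North 5·13=65, Irby→South 6·22=132, Holm→North 9·9=81, Elton→North 2·15=30. Service 308; fixed 174; total 482.
{North}: service 440 + fixed 105 = 545
{North, South, East}: service 299 + fixed 267 = 566
{South}: service 575 + fixed 69 = 644
(All 7 nonempty subsets were checked; North and South is lowest.)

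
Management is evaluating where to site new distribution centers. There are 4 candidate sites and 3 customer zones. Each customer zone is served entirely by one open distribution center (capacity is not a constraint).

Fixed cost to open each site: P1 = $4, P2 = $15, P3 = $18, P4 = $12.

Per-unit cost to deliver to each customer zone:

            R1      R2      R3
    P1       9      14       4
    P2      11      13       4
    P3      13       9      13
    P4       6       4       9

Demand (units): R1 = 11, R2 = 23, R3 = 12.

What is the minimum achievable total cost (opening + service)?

Minimum total cost: 222

For any fixed open set, each customer zone goes to its cheapest open site; total = fixed + service.
{P1, P4}: R1→P4 6·11=66, R2→P4 4·23=92, R3→P1 4·12=48. Service 206; fixed 16; total 222.
{P2, P4}: R1→P4 6·11=66, R2→P4 4·23=92, R3→P2 4·12=48. Service 206; fixed 27; total 233.
{P1, P2, P4}: R1→P4 6·11=66, R2→P4 4·23=92, R3→P1 4·12=48. Service 206; fixed 31; total 237.
{P1, P2, P3, P4}: service 206 + fixed 49 = 255
No other subset beats 222.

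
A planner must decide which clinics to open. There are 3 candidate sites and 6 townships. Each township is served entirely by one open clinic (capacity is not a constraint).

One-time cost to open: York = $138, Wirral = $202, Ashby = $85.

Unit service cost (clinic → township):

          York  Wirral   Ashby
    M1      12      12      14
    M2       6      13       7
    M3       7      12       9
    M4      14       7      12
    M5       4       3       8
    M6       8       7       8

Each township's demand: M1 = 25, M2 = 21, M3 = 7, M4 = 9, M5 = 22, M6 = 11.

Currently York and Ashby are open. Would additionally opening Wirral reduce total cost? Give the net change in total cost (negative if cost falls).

Current service cost with {York, Ashby}: 759.
Adding Wirral: each township re-picks its cheapest; new service cost 681, saving 78.
Extra fixed cost: 202. Net change = 202 − 78 = 124.
(Totals: 982 → 1106.)

No — net change +124 (cost rises by 124).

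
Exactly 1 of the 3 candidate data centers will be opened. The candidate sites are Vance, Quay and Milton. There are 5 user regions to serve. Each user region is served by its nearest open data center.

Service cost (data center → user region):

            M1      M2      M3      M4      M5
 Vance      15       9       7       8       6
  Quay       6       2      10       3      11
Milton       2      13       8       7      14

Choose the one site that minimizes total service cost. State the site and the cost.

With exactly 1 open, each user region uses its cheapest among the chosen.
{Quay}: M1→Quay 6, M2→Quay 2, M3→Quay 10, M4→Quay 3, M5→Quay 11. Service cost 32.
{Milton}: service cost 44
{Vance}: service cost 45
Among all 3 size-1 choices, {Quay} is lowest.

Choose Quay only; total service cost 32.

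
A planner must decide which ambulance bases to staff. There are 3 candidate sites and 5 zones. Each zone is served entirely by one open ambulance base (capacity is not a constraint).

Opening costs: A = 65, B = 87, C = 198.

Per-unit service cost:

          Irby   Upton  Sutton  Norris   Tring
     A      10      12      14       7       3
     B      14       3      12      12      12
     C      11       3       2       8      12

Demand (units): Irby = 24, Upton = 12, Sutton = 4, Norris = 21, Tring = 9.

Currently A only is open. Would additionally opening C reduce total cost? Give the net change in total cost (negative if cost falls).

No — net change +42 (cost rises by 42).

Current service cost with {A}: 614.
Adding C: each zone re-picks its cheapest; new service cost 458, saving 156.
Extra fixed cost: 198. Net change = 198 − 156 = 42.
(Totals: 679 → 721.)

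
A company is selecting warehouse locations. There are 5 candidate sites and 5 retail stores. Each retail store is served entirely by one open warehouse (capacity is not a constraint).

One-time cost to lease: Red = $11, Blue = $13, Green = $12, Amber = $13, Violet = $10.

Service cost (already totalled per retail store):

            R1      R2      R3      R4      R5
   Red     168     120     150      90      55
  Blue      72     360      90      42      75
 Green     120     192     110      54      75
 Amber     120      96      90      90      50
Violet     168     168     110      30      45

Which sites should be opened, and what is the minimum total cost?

For any fixed open set, each retail store goes to its cheapest open site; total = fixed + service.
{Blue, Amber, Violet}: R1→Blue 72, R2→Amber 96, R3→Blue 90, R4→Violet 30, R5→Violet 45. Service 333; fixed 36; total 369.
{Blue, Amber}: service 350 + fixed 26 = 376
{Red, Blue, Amber, Violet}: service 333 + fixed 47 = 380
{Red, Blue, Green, Amber, Violet}: R1→Blue 72, R2→Amber 96, R3→Blue 90, R4→Violet 30, R5→Violet 45. Service 333; fixed 59; total 392.
No other subset beats 369.

Open Blue, Amber and Violet; minimum total cost 369.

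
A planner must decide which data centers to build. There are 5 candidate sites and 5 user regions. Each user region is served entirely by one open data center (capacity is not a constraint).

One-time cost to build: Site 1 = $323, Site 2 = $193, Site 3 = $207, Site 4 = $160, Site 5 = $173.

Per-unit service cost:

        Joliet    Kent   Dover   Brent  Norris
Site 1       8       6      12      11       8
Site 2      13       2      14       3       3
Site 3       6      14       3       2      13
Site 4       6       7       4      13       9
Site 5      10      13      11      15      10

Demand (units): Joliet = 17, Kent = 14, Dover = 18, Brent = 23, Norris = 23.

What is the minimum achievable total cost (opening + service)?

For any fixed open set, each user region goes to its cheapest open site; total = fixed + service.
{Site 2, Site 4}: Joliet→Site 4 6·17=102, Kent→Site 2 2·14=28, Dover→Site 4 4·18=72, Brent→Site 2 3·23=69, Norris→Site 2 3·23=69. Service 340; fixed 353; total 693.
{Site 2, Site 3}: service 299 + fixed 400 = 699
{Site 2}: Joliet→Site 2 13·17=221, Kent→Site 2 2·14=28, Dover→Site 2 14·18=252, Brent→Site 2 3·23=69, Norris→Site 2 3·23=69. Service 639; fixed 193; total 832.
{Site 1, Site 2, Site 3, Site 4, Site 5}: Joliet→Site 3 6·17=102, Kent→Site 2 2·14=28, Dover→Site 3 3·18=54, Brent→Site 3 2·23=46, Norris→Site 2 3·23=69. Service 299; fixed 1056; total 1355.
No other subset beats 693.

Minimum total cost: 693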